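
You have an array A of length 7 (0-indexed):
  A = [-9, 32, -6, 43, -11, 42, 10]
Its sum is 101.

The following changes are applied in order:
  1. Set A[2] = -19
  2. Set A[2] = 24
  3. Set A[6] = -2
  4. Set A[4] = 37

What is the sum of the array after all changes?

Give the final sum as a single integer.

Answer: 167

Derivation:
Initial sum: 101
Change 1: A[2] -6 -> -19, delta = -13, sum = 88
Change 2: A[2] -19 -> 24, delta = 43, sum = 131
Change 3: A[6] 10 -> -2, delta = -12, sum = 119
Change 4: A[4] -11 -> 37, delta = 48, sum = 167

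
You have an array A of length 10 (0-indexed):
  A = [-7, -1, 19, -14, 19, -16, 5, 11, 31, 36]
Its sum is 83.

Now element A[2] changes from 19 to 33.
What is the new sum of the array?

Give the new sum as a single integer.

Old value at index 2: 19
New value at index 2: 33
Delta = 33 - 19 = 14
New sum = old_sum + delta = 83 + (14) = 97

Answer: 97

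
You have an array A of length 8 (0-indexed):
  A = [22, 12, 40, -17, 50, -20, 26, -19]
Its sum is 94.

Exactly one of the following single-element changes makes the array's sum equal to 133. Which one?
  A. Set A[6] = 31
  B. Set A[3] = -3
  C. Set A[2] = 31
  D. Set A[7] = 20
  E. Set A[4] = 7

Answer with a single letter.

Answer: D

Derivation:
Option A: A[6] 26->31, delta=5, new_sum=94+(5)=99
Option B: A[3] -17->-3, delta=14, new_sum=94+(14)=108
Option C: A[2] 40->31, delta=-9, new_sum=94+(-9)=85
Option D: A[7] -19->20, delta=39, new_sum=94+(39)=133 <-- matches target
Option E: A[4] 50->7, delta=-43, new_sum=94+(-43)=51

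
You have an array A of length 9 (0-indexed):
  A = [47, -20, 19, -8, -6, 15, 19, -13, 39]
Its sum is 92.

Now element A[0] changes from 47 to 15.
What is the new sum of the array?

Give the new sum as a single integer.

Answer: 60

Derivation:
Old value at index 0: 47
New value at index 0: 15
Delta = 15 - 47 = -32
New sum = old_sum + delta = 92 + (-32) = 60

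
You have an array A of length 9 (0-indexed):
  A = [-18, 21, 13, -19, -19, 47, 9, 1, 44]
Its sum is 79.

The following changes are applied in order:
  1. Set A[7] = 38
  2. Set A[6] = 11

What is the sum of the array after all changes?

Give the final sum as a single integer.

Answer: 118

Derivation:
Initial sum: 79
Change 1: A[7] 1 -> 38, delta = 37, sum = 116
Change 2: A[6] 9 -> 11, delta = 2, sum = 118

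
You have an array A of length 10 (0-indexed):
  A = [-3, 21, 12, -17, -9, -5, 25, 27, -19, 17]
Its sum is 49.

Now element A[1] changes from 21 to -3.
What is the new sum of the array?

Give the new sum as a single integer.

Answer: 25

Derivation:
Old value at index 1: 21
New value at index 1: -3
Delta = -3 - 21 = -24
New sum = old_sum + delta = 49 + (-24) = 25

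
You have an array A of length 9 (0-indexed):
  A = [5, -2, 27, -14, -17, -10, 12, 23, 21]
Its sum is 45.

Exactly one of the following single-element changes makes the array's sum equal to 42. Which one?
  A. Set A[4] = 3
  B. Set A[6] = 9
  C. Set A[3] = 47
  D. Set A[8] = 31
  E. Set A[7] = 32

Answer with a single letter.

Option A: A[4] -17->3, delta=20, new_sum=45+(20)=65
Option B: A[6] 12->9, delta=-3, new_sum=45+(-3)=42 <-- matches target
Option C: A[3] -14->47, delta=61, new_sum=45+(61)=106
Option D: A[8] 21->31, delta=10, new_sum=45+(10)=55
Option E: A[7] 23->32, delta=9, new_sum=45+(9)=54

Answer: B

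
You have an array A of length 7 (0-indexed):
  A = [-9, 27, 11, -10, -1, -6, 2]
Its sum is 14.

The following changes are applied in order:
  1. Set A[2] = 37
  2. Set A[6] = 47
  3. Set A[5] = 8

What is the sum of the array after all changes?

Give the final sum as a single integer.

Initial sum: 14
Change 1: A[2] 11 -> 37, delta = 26, sum = 40
Change 2: A[6] 2 -> 47, delta = 45, sum = 85
Change 3: A[5] -6 -> 8, delta = 14, sum = 99

Answer: 99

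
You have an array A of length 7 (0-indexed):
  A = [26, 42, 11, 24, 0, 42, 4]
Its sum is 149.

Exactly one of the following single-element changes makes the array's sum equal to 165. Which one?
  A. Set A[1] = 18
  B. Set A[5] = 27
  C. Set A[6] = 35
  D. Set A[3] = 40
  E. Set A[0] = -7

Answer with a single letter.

Option A: A[1] 42->18, delta=-24, new_sum=149+(-24)=125
Option B: A[5] 42->27, delta=-15, new_sum=149+(-15)=134
Option C: A[6] 4->35, delta=31, new_sum=149+(31)=180
Option D: A[3] 24->40, delta=16, new_sum=149+(16)=165 <-- matches target
Option E: A[0] 26->-7, delta=-33, new_sum=149+(-33)=116

Answer: D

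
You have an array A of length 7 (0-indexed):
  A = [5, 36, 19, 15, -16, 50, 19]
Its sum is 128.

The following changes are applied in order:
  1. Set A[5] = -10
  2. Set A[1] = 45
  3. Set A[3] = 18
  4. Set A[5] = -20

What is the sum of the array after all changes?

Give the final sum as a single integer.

Initial sum: 128
Change 1: A[5] 50 -> -10, delta = -60, sum = 68
Change 2: A[1] 36 -> 45, delta = 9, sum = 77
Change 3: A[3] 15 -> 18, delta = 3, sum = 80
Change 4: A[5] -10 -> -20, delta = -10, sum = 70

Answer: 70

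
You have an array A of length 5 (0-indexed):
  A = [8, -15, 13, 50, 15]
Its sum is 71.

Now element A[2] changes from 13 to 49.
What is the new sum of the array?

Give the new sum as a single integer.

Answer: 107

Derivation:
Old value at index 2: 13
New value at index 2: 49
Delta = 49 - 13 = 36
New sum = old_sum + delta = 71 + (36) = 107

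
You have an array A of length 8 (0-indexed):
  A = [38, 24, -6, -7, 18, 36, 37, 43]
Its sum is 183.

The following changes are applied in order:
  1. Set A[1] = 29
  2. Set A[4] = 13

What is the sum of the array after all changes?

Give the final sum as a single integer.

Answer: 183

Derivation:
Initial sum: 183
Change 1: A[1] 24 -> 29, delta = 5, sum = 188
Change 2: A[4] 18 -> 13, delta = -5, sum = 183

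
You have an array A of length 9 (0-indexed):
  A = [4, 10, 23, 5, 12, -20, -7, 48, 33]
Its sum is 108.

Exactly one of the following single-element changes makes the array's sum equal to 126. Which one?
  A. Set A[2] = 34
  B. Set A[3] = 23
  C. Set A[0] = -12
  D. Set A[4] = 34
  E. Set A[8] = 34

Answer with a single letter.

Option A: A[2] 23->34, delta=11, new_sum=108+(11)=119
Option B: A[3] 5->23, delta=18, new_sum=108+(18)=126 <-- matches target
Option C: A[0] 4->-12, delta=-16, new_sum=108+(-16)=92
Option D: A[4] 12->34, delta=22, new_sum=108+(22)=130
Option E: A[8] 33->34, delta=1, new_sum=108+(1)=109

Answer: B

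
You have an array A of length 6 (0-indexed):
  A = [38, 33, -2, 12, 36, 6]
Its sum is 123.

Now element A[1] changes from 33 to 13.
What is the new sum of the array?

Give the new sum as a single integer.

Old value at index 1: 33
New value at index 1: 13
Delta = 13 - 33 = -20
New sum = old_sum + delta = 123 + (-20) = 103

Answer: 103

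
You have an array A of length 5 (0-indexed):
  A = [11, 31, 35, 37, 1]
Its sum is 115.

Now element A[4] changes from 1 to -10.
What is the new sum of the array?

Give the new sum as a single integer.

Answer: 104

Derivation:
Old value at index 4: 1
New value at index 4: -10
Delta = -10 - 1 = -11
New sum = old_sum + delta = 115 + (-11) = 104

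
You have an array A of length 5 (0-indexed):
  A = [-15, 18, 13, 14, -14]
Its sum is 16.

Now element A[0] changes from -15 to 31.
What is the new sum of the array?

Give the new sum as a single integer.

Answer: 62

Derivation:
Old value at index 0: -15
New value at index 0: 31
Delta = 31 - -15 = 46
New sum = old_sum + delta = 16 + (46) = 62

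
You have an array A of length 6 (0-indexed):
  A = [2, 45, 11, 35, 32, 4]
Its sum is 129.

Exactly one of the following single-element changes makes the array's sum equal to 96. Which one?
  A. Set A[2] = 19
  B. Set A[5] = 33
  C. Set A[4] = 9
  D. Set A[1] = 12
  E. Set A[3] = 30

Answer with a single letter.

Option A: A[2] 11->19, delta=8, new_sum=129+(8)=137
Option B: A[5] 4->33, delta=29, new_sum=129+(29)=158
Option C: A[4] 32->9, delta=-23, new_sum=129+(-23)=106
Option D: A[1] 45->12, delta=-33, new_sum=129+(-33)=96 <-- matches target
Option E: A[3] 35->30, delta=-5, new_sum=129+(-5)=124

Answer: D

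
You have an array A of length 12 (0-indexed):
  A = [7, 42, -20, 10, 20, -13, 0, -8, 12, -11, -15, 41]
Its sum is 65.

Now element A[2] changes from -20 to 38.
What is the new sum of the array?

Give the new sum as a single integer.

Answer: 123

Derivation:
Old value at index 2: -20
New value at index 2: 38
Delta = 38 - -20 = 58
New sum = old_sum + delta = 65 + (58) = 123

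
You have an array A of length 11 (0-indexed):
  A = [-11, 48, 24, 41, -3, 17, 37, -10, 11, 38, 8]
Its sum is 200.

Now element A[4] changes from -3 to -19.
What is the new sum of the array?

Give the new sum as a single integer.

Answer: 184

Derivation:
Old value at index 4: -3
New value at index 4: -19
Delta = -19 - -3 = -16
New sum = old_sum + delta = 200 + (-16) = 184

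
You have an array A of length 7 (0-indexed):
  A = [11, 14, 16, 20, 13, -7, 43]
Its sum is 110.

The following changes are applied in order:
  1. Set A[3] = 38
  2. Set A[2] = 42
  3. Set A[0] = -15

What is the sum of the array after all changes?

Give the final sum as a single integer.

Initial sum: 110
Change 1: A[3] 20 -> 38, delta = 18, sum = 128
Change 2: A[2] 16 -> 42, delta = 26, sum = 154
Change 3: A[0] 11 -> -15, delta = -26, sum = 128

Answer: 128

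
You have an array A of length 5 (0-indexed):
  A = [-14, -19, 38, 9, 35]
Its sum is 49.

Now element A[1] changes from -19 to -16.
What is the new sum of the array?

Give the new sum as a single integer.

Old value at index 1: -19
New value at index 1: -16
Delta = -16 - -19 = 3
New sum = old_sum + delta = 49 + (3) = 52

Answer: 52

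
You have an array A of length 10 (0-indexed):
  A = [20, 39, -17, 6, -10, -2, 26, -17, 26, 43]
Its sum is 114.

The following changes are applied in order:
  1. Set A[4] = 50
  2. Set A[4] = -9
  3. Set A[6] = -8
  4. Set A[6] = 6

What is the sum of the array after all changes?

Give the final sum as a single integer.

Initial sum: 114
Change 1: A[4] -10 -> 50, delta = 60, sum = 174
Change 2: A[4] 50 -> -9, delta = -59, sum = 115
Change 3: A[6] 26 -> -8, delta = -34, sum = 81
Change 4: A[6] -8 -> 6, delta = 14, sum = 95

Answer: 95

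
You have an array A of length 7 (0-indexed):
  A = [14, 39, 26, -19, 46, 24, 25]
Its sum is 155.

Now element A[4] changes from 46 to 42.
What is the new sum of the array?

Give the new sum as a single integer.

Old value at index 4: 46
New value at index 4: 42
Delta = 42 - 46 = -4
New sum = old_sum + delta = 155 + (-4) = 151

Answer: 151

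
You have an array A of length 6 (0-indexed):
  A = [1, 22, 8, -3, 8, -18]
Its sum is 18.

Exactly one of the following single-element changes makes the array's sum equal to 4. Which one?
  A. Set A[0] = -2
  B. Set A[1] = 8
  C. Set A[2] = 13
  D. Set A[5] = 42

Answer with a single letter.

Answer: B

Derivation:
Option A: A[0] 1->-2, delta=-3, new_sum=18+(-3)=15
Option B: A[1] 22->8, delta=-14, new_sum=18+(-14)=4 <-- matches target
Option C: A[2] 8->13, delta=5, new_sum=18+(5)=23
Option D: A[5] -18->42, delta=60, new_sum=18+(60)=78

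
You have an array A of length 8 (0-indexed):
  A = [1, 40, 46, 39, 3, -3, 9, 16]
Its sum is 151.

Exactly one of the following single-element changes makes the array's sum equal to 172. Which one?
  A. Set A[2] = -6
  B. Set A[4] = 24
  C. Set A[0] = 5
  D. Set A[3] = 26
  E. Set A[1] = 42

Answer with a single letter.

Option A: A[2] 46->-6, delta=-52, new_sum=151+(-52)=99
Option B: A[4] 3->24, delta=21, new_sum=151+(21)=172 <-- matches target
Option C: A[0] 1->5, delta=4, new_sum=151+(4)=155
Option D: A[3] 39->26, delta=-13, new_sum=151+(-13)=138
Option E: A[1] 40->42, delta=2, new_sum=151+(2)=153

Answer: B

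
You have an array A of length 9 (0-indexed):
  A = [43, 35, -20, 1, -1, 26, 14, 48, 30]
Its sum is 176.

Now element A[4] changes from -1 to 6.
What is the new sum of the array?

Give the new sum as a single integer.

Answer: 183

Derivation:
Old value at index 4: -1
New value at index 4: 6
Delta = 6 - -1 = 7
New sum = old_sum + delta = 176 + (7) = 183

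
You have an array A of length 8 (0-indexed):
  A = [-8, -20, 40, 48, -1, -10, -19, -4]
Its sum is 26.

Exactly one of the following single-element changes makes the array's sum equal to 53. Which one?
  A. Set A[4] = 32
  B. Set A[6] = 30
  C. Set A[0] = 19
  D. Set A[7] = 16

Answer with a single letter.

Option A: A[4] -1->32, delta=33, new_sum=26+(33)=59
Option B: A[6] -19->30, delta=49, new_sum=26+(49)=75
Option C: A[0] -8->19, delta=27, new_sum=26+(27)=53 <-- matches target
Option D: A[7] -4->16, delta=20, new_sum=26+(20)=46

Answer: C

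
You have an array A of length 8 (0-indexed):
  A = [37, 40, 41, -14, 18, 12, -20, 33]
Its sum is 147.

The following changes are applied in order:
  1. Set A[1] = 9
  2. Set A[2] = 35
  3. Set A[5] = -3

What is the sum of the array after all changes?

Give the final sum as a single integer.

Answer: 95

Derivation:
Initial sum: 147
Change 1: A[1] 40 -> 9, delta = -31, sum = 116
Change 2: A[2] 41 -> 35, delta = -6, sum = 110
Change 3: A[5] 12 -> -3, delta = -15, sum = 95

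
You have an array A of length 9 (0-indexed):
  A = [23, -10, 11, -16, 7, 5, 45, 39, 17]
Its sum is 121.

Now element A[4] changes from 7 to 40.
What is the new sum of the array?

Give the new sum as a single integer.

Old value at index 4: 7
New value at index 4: 40
Delta = 40 - 7 = 33
New sum = old_sum + delta = 121 + (33) = 154

Answer: 154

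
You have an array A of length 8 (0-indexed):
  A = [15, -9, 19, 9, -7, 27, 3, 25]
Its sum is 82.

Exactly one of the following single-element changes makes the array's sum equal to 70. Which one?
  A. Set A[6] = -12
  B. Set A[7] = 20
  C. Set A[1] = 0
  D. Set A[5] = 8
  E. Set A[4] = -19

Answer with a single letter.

Option A: A[6] 3->-12, delta=-15, new_sum=82+(-15)=67
Option B: A[7] 25->20, delta=-5, new_sum=82+(-5)=77
Option C: A[1] -9->0, delta=9, new_sum=82+(9)=91
Option D: A[5] 27->8, delta=-19, new_sum=82+(-19)=63
Option E: A[4] -7->-19, delta=-12, new_sum=82+(-12)=70 <-- matches target

Answer: E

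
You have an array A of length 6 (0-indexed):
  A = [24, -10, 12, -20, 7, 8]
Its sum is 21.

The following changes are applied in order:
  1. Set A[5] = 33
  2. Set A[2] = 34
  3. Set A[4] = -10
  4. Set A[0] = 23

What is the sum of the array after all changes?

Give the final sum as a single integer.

Initial sum: 21
Change 1: A[5] 8 -> 33, delta = 25, sum = 46
Change 2: A[2] 12 -> 34, delta = 22, sum = 68
Change 3: A[4] 7 -> -10, delta = -17, sum = 51
Change 4: A[0] 24 -> 23, delta = -1, sum = 50

Answer: 50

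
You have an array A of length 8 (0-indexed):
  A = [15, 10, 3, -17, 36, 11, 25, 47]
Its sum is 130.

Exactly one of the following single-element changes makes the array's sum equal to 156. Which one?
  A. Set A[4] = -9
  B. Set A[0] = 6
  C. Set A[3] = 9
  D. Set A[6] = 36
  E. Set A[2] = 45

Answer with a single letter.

Answer: C

Derivation:
Option A: A[4] 36->-9, delta=-45, new_sum=130+(-45)=85
Option B: A[0] 15->6, delta=-9, new_sum=130+(-9)=121
Option C: A[3] -17->9, delta=26, new_sum=130+(26)=156 <-- matches target
Option D: A[6] 25->36, delta=11, new_sum=130+(11)=141
Option E: A[2] 3->45, delta=42, new_sum=130+(42)=172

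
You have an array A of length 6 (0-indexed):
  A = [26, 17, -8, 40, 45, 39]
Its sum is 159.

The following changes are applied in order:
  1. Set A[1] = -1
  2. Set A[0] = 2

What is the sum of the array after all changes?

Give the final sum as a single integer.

Answer: 117

Derivation:
Initial sum: 159
Change 1: A[1] 17 -> -1, delta = -18, sum = 141
Change 2: A[0] 26 -> 2, delta = -24, sum = 117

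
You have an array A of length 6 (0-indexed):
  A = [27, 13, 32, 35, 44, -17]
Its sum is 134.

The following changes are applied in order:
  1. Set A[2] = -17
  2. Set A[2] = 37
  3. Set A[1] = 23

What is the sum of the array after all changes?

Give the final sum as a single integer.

Initial sum: 134
Change 1: A[2] 32 -> -17, delta = -49, sum = 85
Change 2: A[2] -17 -> 37, delta = 54, sum = 139
Change 3: A[1] 13 -> 23, delta = 10, sum = 149

Answer: 149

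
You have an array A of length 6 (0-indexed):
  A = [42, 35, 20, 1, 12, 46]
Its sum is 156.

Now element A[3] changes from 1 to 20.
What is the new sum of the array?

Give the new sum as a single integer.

Old value at index 3: 1
New value at index 3: 20
Delta = 20 - 1 = 19
New sum = old_sum + delta = 156 + (19) = 175

Answer: 175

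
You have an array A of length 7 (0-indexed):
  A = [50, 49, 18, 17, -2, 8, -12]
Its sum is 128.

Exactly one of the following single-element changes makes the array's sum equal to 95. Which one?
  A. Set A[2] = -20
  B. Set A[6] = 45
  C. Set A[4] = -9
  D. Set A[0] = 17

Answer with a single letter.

Answer: D

Derivation:
Option A: A[2] 18->-20, delta=-38, new_sum=128+(-38)=90
Option B: A[6] -12->45, delta=57, new_sum=128+(57)=185
Option C: A[4] -2->-9, delta=-7, new_sum=128+(-7)=121
Option D: A[0] 50->17, delta=-33, new_sum=128+(-33)=95 <-- matches target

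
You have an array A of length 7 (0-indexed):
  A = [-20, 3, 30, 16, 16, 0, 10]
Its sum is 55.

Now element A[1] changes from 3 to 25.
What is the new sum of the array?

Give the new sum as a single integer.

Old value at index 1: 3
New value at index 1: 25
Delta = 25 - 3 = 22
New sum = old_sum + delta = 55 + (22) = 77

Answer: 77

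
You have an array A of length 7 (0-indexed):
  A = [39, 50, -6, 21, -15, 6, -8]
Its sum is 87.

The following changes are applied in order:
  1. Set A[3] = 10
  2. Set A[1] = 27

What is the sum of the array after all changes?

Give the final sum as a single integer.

Initial sum: 87
Change 1: A[3] 21 -> 10, delta = -11, sum = 76
Change 2: A[1] 50 -> 27, delta = -23, sum = 53

Answer: 53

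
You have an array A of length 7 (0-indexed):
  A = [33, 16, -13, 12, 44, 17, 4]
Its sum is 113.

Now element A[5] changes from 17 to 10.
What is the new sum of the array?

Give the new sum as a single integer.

Old value at index 5: 17
New value at index 5: 10
Delta = 10 - 17 = -7
New sum = old_sum + delta = 113 + (-7) = 106

Answer: 106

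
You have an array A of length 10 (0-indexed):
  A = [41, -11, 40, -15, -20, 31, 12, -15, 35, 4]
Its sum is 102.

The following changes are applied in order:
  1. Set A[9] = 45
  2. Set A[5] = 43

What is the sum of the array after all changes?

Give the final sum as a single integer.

Answer: 155

Derivation:
Initial sum: 102
Change 1: A[9] 4 -> 45, delta = 41, sum = 143
Change 2: A[5] 31 -> 43, delta = 12, sum = 155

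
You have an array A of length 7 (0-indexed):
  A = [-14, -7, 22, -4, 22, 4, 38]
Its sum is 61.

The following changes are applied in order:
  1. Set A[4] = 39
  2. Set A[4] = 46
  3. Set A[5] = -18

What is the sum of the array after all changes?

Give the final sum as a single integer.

Initial sum: 61
Change 1: A[4] 22 -> 39, delta = 17, sum = 78
Change 2: A[4] 39 -> 46, delta = 7, sum = 85
Change 3: A[5] 4 -> -18, delta = -22, sum = 63

Answer: 63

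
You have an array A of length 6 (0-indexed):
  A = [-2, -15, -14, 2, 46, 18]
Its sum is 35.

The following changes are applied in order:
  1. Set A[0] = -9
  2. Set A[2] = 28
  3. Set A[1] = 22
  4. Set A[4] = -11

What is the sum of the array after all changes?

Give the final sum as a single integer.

Initial sum: 35
Change 1: A[0] -2 -> -9, delta = -7, sum = 28
Change 2: A[2] -14 -> 28, delta = 42, sum = 70
Change 3: A[1] -15 -> 22, delta = 37, sum = 107
Change 4: A[4] 46 -> -11, delta = -57, sum = 50

Answer: 50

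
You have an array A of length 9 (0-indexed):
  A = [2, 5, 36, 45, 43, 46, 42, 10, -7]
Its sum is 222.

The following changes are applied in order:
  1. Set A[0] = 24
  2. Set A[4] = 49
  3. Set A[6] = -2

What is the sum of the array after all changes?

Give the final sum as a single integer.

Answer: 206

Derivation:
Initial sum: 222
Change 1: A[0] 2 -> 24, delta = 22, sum = 244
Change 2: A[4] 43 -> 49, delta = 6, sum = 250
Change 3: A[6] 42 -> -2, delta = -44, sum = 206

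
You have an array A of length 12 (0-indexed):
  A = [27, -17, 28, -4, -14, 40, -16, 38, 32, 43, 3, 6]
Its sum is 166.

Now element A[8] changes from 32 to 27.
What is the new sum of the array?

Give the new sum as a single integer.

Old value at index 8: 32
New value at index 8: 27
Delta = 27 - 32 = -5
New sum = old_sum + delta = 166 + (-5) = 161

Answer: 161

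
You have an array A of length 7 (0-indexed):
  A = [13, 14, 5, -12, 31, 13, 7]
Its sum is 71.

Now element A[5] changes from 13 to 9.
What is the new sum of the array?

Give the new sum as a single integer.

Answer: 67

Derivation:
Old value at index 5: 13
New value at index 5: 9
Delta = 9 - 13 = -4
New sum = old_sum + delta = 71 + (-4) = 67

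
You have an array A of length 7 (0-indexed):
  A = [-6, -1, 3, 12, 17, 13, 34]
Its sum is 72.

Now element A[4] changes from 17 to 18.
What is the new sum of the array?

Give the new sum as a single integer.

Old value at index 4: 17
New value at index 4: 18
Delta = 18 - 17 = 1
New sum = old_sum + delta = 72 + (1) = 73

Answer: 73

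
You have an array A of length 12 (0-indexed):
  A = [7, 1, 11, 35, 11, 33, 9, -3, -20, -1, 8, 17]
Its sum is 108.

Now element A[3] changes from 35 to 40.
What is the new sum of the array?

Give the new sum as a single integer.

Old value at index 3: 35
New value at index 3: 40
Delta = 40 - 35 = 5
New sum = old_sum + delta = 108 + (5) = 113

Answer: 113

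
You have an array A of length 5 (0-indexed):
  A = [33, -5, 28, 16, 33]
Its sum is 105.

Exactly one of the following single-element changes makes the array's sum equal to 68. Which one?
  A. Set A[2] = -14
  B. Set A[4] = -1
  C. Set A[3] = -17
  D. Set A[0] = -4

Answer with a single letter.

Option A: A[2] 28->-14, delta=-42, new_sum=105+(-42)=63
Option B: A[4] 33->-1, delta=-34, new_sum=105+(-34)=71
Option C: A[3] 16->-17, delta=-33, new_sum=105+(-33)=72
Option D: A[0] 33->-4, delta=-37, new_sum=105+(-37)=68 <-- matches target

Answer: D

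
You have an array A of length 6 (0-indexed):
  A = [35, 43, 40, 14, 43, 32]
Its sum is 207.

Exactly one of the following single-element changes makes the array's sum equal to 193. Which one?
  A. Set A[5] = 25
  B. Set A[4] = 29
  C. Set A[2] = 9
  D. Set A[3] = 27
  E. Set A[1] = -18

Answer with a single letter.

Answer: B

Derivation:
Option A: A[5] 32->25, delta=-7, new_sum=207+(-7)=200
Option B: A[4] 43->29, delta=-14, new_sum=207+(-14)=193 <-- matches target
Option C: A[2] 40->9, delta=-31, new_sum=207+(-31)=176
Option D: A[3] 14->27, delta=13, new_sum=207+(13)=220
Option E: A[1] 43->-18, delta=-61, new_sum=207+(-61)=146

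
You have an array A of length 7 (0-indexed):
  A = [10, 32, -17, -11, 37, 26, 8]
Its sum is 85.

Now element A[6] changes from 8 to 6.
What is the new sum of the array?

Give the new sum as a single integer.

Old value at index 6: 8
New value at index 6: 6
Delta = 6 - 8 = -2
New sum = old_sum + delta = 85 + (-2) = 83

Answer: 83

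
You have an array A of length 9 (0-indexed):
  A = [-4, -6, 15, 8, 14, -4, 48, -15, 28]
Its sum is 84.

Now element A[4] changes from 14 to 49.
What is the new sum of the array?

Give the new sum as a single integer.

Old value at index 4: 14
New value at index 4: 49
Delta = 49 - 14 = 35
New sum = old_sum + delta = 84 + (35) = 119

Answer: 119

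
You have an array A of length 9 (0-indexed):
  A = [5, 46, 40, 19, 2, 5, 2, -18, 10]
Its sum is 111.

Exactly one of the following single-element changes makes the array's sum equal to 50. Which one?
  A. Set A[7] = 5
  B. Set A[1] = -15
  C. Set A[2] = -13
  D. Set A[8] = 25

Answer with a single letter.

Answer: B

Derivation:
Option A: A[7] -18->5, delta=23, new_sum=111+(23)=134
Option B: A[1] 46->-15, delta=-61, new_sum=111+(-61)=50 <-- matches target
Option C: A[2] 40->-13, delta=-53, new_sum=111+(-53)=58
Option D: A[8] 10->25, delta=15, new_sum=111+(15)=126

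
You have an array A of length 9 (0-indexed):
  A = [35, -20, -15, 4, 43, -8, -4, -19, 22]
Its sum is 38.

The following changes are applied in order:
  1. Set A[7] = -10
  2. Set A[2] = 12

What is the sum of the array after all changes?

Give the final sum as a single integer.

Answer: 74

Derivation:
Initial sum: 38
Change 1: A[7] -19 -> -10, delta = 9, sum = 47
Change 2: A[2] -15 -> 12, delta = 27, sum = 74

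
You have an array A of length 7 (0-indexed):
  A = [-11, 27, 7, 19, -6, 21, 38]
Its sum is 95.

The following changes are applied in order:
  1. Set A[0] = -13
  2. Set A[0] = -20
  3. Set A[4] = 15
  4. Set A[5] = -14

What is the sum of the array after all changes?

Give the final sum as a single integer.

Answer: 72

Derivation:
Initial sum: 95
Change 1: A[0] -11 -> -13, delta = -2, sum = 93
Change 2: A[0] -13 -> -20, delta = -7, sum = 86
Change 3: A[4] -6 -> 15, delta = 21, sum = 107
Change 4: A[5] 21 -> -14, delta = -35, sum = 72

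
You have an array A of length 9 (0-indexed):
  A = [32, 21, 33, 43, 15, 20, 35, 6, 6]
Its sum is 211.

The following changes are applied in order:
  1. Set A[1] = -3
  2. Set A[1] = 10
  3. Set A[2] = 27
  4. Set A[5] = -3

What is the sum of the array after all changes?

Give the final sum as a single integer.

Initial sum: 211
Change 1: A[1] 21 -> -3, delta = -24, sum = 187
Change 2: A[1] -3 -> 10, delta = 13, sum = 200
Change 3: A[2] 33 -> 27, delta = -6, sum = 194
Change 4: A[5] 20 -> -3, delta = -23, sum = 171

Answer: 171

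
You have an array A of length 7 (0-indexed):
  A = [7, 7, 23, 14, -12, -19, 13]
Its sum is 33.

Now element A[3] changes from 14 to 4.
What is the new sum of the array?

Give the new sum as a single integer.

Old value at index 3: 14
New value at index 3: 4
Delta = 4 - 14 = -10
New sum = old_sum + delta = 33 + (-10) = 23

Answer: 23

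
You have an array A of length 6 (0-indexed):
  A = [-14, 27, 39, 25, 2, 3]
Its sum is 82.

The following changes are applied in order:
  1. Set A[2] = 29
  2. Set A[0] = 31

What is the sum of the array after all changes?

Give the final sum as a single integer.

Initial sum: 82
Change 1: A[2] 39 -> 29, delta = -10, sum = 72
Change 2: A[0] -14 -> 31, delta = 45, sum = 117

Answer: 117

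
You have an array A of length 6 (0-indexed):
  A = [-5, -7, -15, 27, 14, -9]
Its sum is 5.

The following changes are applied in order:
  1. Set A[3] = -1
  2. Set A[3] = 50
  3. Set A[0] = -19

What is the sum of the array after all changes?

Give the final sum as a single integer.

Initial sum: 5
Change 1: A[3] 27 -> -1, delta = -28, sum = -23
Change 2: A[3] -1 -> 50, delta = 51, sum = 28
Change 3: A[0] -5 -> -19, delta = -14, sum = 14

Answer: 14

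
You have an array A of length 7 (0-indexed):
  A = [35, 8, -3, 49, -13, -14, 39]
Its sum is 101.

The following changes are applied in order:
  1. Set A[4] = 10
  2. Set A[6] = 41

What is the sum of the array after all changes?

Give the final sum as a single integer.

Answer: 126

Derivation:
Initial sum: 101
Change 1: A[4] -13 -> 10, delta = 23, sum = 124
Change 2: A[6] 39 -> 41, delta = 2, sum = 126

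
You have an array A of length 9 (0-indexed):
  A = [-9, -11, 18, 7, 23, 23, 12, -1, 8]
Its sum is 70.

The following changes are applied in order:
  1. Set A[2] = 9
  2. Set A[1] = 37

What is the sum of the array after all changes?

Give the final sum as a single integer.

Answer: 109

Derivation:
Initial sum: 70
Change 1: A[2] 18 -> 9, delta = -9, sum = 61
Change 2: A[1] -11 -> 37, delta = 48, sum = 109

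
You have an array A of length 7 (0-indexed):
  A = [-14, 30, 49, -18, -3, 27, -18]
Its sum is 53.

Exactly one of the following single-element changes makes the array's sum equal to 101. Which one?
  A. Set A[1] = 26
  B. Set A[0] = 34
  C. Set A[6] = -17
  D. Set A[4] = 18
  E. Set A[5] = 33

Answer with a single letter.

Option A: A[1] 30->26, delta=-4, new_sum=53+(-4)=49
Option B: A[0] -14->34, delta=48, new_sum=53+(48)=101 <-- matches target
Option C: A[6] -18->-17, delta=1, new_sum=53+(1)=54
Option D: A[4] -3->18, delta=21, new_sum=53+(21)=74
Option E: A[5] 27->33, delta=6, new_sum=53+(6)=59

Answer: B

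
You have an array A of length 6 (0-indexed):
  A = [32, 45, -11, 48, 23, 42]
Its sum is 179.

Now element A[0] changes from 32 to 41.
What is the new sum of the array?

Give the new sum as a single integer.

Answer: 188

Derivation:
Old value at index 0: 32
New value at index 0: 41
Delta = 41 - 32 = 9
New sum = old_sum + delta = 179 + (9) = 188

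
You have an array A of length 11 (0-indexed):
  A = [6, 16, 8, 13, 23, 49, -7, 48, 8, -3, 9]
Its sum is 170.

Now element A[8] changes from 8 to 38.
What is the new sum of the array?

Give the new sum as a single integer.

Old value at index 8: 8
New value at index 8: 38
Delta = 38 - 8 = 30
New sum = old_sum + delta = 170 + (30) = 200

Answer: 200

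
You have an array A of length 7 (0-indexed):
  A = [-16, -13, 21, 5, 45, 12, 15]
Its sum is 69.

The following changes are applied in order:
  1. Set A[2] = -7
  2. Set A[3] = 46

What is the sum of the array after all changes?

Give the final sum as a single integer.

Initial sum: 69
Change 1: A[2] 21 -> -7, delta = -28, sum = 41
Change 2: A[3] 5 -> 46, delta = 41, sum = 82

Answer: 82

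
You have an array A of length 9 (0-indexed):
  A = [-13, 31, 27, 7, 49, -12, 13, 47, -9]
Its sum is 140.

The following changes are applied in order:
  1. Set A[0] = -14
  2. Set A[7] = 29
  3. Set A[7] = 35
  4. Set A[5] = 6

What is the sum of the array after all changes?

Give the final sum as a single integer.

Answer: 145

Derivation:
Initial sum: 140
Change 1: A[0] -13 -> -14, delta = -1, sum = 139
Change 2: A[7] 47 -> 29, delta = -18, sum = 121
Change 3: A[7] 29 -> 35, delta = 6, sum = 127
Change 4: A[5] -12 -> 6, delta = 18, sum = 145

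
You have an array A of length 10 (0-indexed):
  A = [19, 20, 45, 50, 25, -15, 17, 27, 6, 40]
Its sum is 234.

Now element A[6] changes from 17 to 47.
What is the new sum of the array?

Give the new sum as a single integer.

Old value at index 6: 17
New value at index 6: 47
Delta = 47 - 17 = 30
New sum = old_sum + delta = 234 + (30) = 264

Answer: 264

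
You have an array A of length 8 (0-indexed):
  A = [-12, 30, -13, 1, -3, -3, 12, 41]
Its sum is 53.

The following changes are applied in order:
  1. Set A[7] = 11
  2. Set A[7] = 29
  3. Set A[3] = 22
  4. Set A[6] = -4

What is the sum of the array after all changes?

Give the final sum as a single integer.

Initial sum: 53
Change 1: A[7] 41 -> 11, delta = -30, sum = 23
Change 2: A[7] 11 -> 29, delta = 18, sum = 41
Change 3: A[3] 1 -> 22, delta = 21, sum = 62
Change 4: A[6] 12 -> -4, delta = -16, sum = 46

Answer: 46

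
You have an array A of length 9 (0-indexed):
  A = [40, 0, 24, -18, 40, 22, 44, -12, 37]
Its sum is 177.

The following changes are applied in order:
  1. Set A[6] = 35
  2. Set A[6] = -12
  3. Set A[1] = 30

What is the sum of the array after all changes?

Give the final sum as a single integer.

Initial sum: 177
Change 1: A[6] 44 -> 35, delta = -9, sum = 168
Change 2: A[6] 35 -> -12, delta = -47, sum = 121
Change 3: A[1] 0 -> 30, delta = 30, sum = 151

Answer: 151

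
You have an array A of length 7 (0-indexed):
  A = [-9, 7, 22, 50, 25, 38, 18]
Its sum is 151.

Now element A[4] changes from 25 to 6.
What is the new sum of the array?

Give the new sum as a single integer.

Answer: 132

Derivation:
Old value at index 4: 25
New value at index 4: 6
Delta = 6 - 25 = -19
New sum = old_sum + delta = 151 + (-19) = 132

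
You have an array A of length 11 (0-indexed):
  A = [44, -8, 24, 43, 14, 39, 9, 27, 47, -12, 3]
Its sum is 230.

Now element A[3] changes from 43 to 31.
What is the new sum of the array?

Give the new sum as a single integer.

Answer: 218

Derivation:
Old value at index 3: 43
New value at index 3: 31
Delta = 31 - 43 = -12
New sum = old_sum + delta = 230 + (-12) = 218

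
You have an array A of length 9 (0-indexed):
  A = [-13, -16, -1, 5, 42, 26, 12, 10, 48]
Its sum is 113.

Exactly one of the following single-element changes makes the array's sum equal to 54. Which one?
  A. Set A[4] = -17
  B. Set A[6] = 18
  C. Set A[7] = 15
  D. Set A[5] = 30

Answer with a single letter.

Option A: A[4] 42->-17, delta=-59, new_sum=113+(-59)=54 <-- matches target
Option B: A[6] 12->18, delta=6, new_sum=113+(6)=119
Option C: A[7] 10->15, delta=5, new_sum=113+(5)=118
Option D: A[5] 26->30, delta=4, new_sum=113+(4)=117

Answer: A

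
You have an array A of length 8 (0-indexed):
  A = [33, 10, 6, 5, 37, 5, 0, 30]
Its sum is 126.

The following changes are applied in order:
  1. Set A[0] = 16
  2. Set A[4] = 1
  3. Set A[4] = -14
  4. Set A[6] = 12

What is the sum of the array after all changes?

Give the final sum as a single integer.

Initial sum: 126
Change 1: A[0] 33 -> 16, delta = -17, sum = 109
Change 2: A[4] 37 -> 1, delta = -36, sum = 73
Change 3: A[4] 1 -> -14, delta = -15, sum = 58
Change 4: A[6] 0 -> 12, delta = 12, sum = 70

Answer: 70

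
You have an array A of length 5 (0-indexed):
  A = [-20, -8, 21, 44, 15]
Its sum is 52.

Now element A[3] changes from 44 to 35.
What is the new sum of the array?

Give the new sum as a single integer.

Old value at index 3: 44
New value at index 3: 35
Delta = 35 - 44 = -9
New sum = old_sum + delta = 52 + (-9) = 43

Answer: 43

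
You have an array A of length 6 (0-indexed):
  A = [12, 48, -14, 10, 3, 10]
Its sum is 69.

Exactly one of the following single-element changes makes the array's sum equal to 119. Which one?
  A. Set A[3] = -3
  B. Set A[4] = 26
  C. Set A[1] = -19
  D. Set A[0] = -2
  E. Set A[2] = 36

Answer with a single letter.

Answer: E

Derivation:
Option A: A[3] 10->-3, delta=-13, new_sum=69+(-13)=56
Option B: A[4] 3->26, delta=23, new_sum=69+(23)=92
Option C: A[1] 48->-19, delta=-67, new_sum=69+(-67)=2
Option D: A[0] 12->-2, delta=-14, new_sum=69+(-14)=55
Option E: A[2] -14->36, delta=50, new_sum=69+(50)=119 <-- matches target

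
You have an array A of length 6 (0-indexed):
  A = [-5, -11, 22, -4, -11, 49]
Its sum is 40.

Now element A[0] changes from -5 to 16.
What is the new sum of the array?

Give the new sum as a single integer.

Old value at index 0: -5
New value at index 0: 16
Delta = 16 - -5 = 21
New sum = old_sum + delta = 40 + (21) = 61

Answer: 61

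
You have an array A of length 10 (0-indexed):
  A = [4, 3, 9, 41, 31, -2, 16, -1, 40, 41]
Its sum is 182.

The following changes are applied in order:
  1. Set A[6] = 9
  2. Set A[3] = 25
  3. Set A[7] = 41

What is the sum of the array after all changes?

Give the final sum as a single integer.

Initial sum: 182
Change 1: A[6] 16 -> 9, delta = -7, sum = 175
Change 2: A[3] 41 -> 25, delta = -16, sum = 159
Change 3: A[7] -1 -> 41, delta = 42, sum = 201

Answer: 201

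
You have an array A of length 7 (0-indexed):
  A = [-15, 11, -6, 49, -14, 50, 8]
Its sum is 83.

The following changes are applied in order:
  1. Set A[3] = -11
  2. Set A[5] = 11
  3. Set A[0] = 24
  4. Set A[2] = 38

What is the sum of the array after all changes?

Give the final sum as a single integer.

Answer: 67

Derivation:
Initial sum: 83
Change 1: A[3] 49 -> -11, delta = -60, sum = 23
Change 2: A[5] 50 -> 11, delta = -39, sum = -16
Change 3: A[0] -15 -> 24, delta = 39, sum = 23
Change 4: A[2] -6 -> 38, delta = 44, sum = 67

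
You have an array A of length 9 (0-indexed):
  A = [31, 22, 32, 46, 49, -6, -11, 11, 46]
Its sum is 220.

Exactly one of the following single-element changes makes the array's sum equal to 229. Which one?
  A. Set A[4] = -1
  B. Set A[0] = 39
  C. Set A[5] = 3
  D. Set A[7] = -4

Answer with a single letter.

Answer: C

Derivation:
Option A: A[4] 49->-1, delta=-50, new_sum=220+(-50)=170
Option B: A[0] 31->39, delta=8, new_sum=220+(8)=228
Option C: A[5] -6->3, delta=9, new_sum=220+(9)=229 <-- matches target
Option D: A[7] 11->-4, delta=-15, new_sum=220+(-15)=205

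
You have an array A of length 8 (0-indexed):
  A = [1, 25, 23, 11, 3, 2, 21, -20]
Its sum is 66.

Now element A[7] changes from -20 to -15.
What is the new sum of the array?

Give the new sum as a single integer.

Old value at index 7: -20
New value at index 7: -15
Delta = -15 - -20 = 5
New sum = old_sum + delta = 66 + (5) = 71

Answer: 71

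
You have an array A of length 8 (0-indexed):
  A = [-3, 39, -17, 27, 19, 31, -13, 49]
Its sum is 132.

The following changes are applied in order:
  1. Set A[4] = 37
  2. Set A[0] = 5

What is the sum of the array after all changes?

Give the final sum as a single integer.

Initial sum: 132
Change 1: A[4] 19 -> 37, delta = 18, sum = 150
Change 2: A[0] -3 -> 5, delta = 8, sum = 158

Answer: 158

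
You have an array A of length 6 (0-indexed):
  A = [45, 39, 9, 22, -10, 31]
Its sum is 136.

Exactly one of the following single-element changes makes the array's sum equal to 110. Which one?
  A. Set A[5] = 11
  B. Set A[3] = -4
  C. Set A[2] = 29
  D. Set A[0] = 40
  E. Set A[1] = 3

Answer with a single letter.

Option A: A[5] 31->11, delta=-20, new_sum=136+(-20)=116
Option B: A[3] 22->-4, delta=-26, new_sum=136+(-26)=110 <-- matches target
Option C: A[2] 9->29, delta=20, new_sum=136+(20)=156
Option D: A[0] 45->40, delta=-5, new_sum=136+(-5)=131
Option E: A[1] 39->3, delta=-36, new_sum=136+(-36)=100

Answer: B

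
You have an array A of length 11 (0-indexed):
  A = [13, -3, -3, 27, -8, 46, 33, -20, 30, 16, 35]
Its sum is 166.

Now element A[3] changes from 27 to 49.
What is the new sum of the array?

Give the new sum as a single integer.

Old value at index 3: 27
New value at index 3: 49
Delta = 49 - 27 = 22
New sum = old_sum + delta = 166 + (22) = 188

Answer: 188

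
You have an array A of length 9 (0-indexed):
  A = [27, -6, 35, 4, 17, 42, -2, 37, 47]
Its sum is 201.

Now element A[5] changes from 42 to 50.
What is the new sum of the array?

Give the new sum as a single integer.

Old value at index 5: 42
New value at index 5: 50
Delta = 50 - 42 = 8
New sum = old_sum + delta = 201 + (8) = 209

Answer: 209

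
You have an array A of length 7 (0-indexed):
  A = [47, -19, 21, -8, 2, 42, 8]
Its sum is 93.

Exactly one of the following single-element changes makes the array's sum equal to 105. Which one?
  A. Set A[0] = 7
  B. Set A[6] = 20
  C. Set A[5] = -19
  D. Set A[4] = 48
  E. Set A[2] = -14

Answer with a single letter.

Answer: B

Derivation:
Option A: A[0] 47->7, delta=-40, new_sum=93+(-40)=53
Option B: A[6] 8->20, delta=12, new_sum=93+(12)=105 <-- matches target
Option C: A[5] 42->-19, delta=-61, new_sum=93+(-61)=32
Option D: A[4] 2->48, delta=46, new_sum=93+(46)=139
Option E: A[2] 21->-14, delta=-35, new_sum=93+(-35)=58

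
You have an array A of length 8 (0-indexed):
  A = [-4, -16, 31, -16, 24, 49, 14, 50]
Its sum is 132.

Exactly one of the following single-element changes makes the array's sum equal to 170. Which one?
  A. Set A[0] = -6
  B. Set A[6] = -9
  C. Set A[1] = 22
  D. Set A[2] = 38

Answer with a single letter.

Answer: C

Derivation:
Option A: A[0] -4->-6, delta=-2, new_sum=132+(-2)=130
Option B: A[6] 14->-9, delta=-23, new_sum=132+(-23)=109
Option C: A[1] -16->22, delta=38, new_sum=132+(38)=170 <-- matches target
Option D: A[2] 31->38, delta=7, new_sum=132+(7)=139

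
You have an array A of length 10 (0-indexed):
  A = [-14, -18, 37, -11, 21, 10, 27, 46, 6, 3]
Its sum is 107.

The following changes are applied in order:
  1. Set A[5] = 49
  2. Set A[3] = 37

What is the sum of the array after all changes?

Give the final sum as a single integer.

Answer: 194

Derivation:
Initial sum: 107
Change 1: A[5] 10 -> 49, delta = 39, sum = 146
Change 2: A[3] -11 -> 37, delta = 48, sum = 194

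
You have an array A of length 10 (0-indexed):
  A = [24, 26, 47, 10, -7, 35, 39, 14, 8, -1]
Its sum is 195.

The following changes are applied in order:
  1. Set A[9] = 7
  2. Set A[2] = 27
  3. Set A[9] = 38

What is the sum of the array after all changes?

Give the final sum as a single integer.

Initial sum: 195
Change 1: A[9] -1 -> 7, delta = 8, sum = 203
Change 2: A[2] 47 -> 27, delta = -20, sum = 183
Change 3: A[9] 7 -> 38, delta = 31, sum = 214

Answer: 214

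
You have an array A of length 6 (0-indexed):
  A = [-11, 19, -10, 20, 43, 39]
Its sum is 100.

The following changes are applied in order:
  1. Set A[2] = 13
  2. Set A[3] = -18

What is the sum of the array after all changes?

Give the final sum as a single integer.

Initial sum: 100
Change 1: A[2] -10 -> 13, delta = 23, sum = 123
Change 2: A[3] 20 -> -18, delta = -38, sum = 85

Answer: 85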